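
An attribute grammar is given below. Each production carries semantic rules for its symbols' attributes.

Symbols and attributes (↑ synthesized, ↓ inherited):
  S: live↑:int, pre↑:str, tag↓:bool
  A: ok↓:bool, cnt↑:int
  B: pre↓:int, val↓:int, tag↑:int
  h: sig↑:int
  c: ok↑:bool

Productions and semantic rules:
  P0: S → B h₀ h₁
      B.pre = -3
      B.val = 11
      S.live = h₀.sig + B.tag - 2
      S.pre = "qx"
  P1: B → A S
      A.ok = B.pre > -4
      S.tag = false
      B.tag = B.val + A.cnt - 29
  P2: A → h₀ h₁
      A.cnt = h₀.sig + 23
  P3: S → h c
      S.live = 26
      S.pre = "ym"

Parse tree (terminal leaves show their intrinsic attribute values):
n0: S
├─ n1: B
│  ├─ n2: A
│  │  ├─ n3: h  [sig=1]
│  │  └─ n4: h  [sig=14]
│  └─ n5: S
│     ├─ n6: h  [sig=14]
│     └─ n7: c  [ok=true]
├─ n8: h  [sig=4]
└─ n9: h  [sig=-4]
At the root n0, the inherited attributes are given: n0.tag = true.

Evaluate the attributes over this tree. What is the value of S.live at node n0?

8

1. n0.tag = true  [given at root]
2. n1.pre = -3  [-3]
3. n1.val = 11  [11]
4. n2.ok = true  [B.pre > -4]
5. n3.sig = 1  [terminal]
6. n4.sig = 14  [terminal]
7. n2.cnt = 24  [h₀.sig + 23]
8. n5.tag = false  [false]
9. n6.sig = 14  [terminal]
10. n7.ok = true  [terminal]
11. n5.live = 26  [26]
12. n5.pre = "ym"  ["ym"]
13. n1.tag = 6  [B.val + A.cnt - 29]
14. n8.sig = 4  [terminal]
15. n9.sig = -4  [terminal]
16. n0.live = 8  [h₀.sig + B.tag - 2]
17. n0.pre = "qx"  ["qx"]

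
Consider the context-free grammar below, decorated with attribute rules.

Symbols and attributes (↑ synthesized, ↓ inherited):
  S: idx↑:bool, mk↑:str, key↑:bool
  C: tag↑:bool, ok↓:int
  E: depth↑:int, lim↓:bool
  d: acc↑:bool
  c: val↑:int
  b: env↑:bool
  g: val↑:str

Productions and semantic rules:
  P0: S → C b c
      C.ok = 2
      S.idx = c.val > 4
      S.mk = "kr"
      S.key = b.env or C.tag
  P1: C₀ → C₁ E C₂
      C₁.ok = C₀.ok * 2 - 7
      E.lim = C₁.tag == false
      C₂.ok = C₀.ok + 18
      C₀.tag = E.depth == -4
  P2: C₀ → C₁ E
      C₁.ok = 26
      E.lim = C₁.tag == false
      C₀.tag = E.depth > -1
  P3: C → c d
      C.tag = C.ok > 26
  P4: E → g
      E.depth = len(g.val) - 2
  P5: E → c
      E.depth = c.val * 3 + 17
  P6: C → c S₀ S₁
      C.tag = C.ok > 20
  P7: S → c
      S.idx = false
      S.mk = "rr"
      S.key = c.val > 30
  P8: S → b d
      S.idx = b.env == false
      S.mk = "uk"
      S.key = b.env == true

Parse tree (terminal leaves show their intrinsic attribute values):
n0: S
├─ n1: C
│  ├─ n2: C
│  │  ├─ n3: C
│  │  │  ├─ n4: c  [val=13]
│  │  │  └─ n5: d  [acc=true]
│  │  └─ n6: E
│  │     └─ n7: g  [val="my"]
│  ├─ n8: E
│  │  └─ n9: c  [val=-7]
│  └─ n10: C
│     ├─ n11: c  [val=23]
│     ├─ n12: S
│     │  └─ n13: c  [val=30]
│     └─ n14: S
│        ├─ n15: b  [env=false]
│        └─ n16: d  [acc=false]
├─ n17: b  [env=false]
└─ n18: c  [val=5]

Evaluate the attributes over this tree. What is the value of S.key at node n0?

true

1. n1.ok = 2  [2]
2. n2.ok = -3  [C₀.ok * 2 - 7]
3. n3.ok = 26  [26]
4. n4.val = 13  [terminal]
5. n5.acc = true  [terminal]
6. n3.tag = false  [C.ok > 26]
7. n6.lim = true  [C₁.tag == false]
8. n7.val = "my"  [terminal]
9. n6.depth = 0  [len(g.val) - 2]
10. n2.tag = true  [E.depth > -1]
11. n8.lim = false  [C₁.tag == false]
12. n9.val = -7  [terminal]
13. n8.depth = -4  [c.val * 3 + 17]
14. n10.ok = 20  [C₀.ok + 18]
15. n11.val = 23  [terminal]
16. n13.val = 30  [terminal]
17. n12.idx = false  [false]
18. n12.mk = "rr"  ["rr"]
19. n12.key = false  [c.val > 30]
20. n15.env = false  [terminal]
21. n16.acc = false  [terminal]
22. n14.idx = true  [b.env == false]
23. n14.mk = "uk"  ["uk"]
24. n14.key = false  [b.env == true]
25. n10.tag = false  [C.ok > 20]
26. n1.tag = true  [E.depth == -4]
27. n17.env = false  [terminal]
28. n18.val = 5  [terminal]
29. n0.idx = true  [c.val > 4]
30. n0.mk = "kr"  ["kr"]
31. n0.key = true  [b.env or C.tag]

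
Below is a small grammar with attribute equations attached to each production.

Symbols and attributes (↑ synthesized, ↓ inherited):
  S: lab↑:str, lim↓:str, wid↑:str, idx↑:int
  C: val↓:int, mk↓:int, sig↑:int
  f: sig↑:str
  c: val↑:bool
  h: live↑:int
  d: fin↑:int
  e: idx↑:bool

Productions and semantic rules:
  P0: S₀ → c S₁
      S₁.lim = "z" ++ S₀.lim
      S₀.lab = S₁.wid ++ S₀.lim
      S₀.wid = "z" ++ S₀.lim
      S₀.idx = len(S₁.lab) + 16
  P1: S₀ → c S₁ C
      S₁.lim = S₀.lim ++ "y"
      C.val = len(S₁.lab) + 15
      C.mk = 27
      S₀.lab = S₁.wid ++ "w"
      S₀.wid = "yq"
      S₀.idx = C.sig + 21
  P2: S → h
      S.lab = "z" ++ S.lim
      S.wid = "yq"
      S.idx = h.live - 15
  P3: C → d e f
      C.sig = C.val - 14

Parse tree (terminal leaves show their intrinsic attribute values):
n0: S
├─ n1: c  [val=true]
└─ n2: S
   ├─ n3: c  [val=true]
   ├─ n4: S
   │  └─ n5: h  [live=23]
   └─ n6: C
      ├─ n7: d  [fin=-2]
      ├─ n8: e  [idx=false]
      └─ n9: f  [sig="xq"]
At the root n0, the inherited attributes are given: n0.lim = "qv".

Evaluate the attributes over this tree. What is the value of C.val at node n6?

20

1. n0.lim = "qv"  [given at root]
2. n1.val = true  [terminal]
3. n2.lim = "zqv"  ["z" ++ S₀.lim]
4. n3.val = true  [terminal]
5. n4.lim = "zqvy"  [S₀.lim ++ "y"]
6. n5.live = 23  [terminal]
7. n4.lab = "zzqvy"  ["z" ++ S.lim]
8. n4.wid = "yq"  ["yq"]
9. n4.idx = 8  [h.live - 15]
10. n6.val = 20  [len(S₁.lab) + 15]
11. n6.mk = 27  [27]
12. n7.fin = -2  [terminal]
13. n8.idx = false  [terminal]
14. n9.sig = "xq"  [terminal]
15. n6.sig = 6  [C.val - 14]
16. n2.lab = "yqw"  [S₁.wid ++ "w"]
17. n2.wid = "yq"  ["yq"]
18. n2.idx = 27  [C.sig + 21]
19. n0.lab = "yqqv"  [S₁.wid ++ S₀.lim]
20. n0.wid = "zqv"  ["z" ++ S₀.lim]
21. n0.idx = 19  [len(S₁.lab) + 16]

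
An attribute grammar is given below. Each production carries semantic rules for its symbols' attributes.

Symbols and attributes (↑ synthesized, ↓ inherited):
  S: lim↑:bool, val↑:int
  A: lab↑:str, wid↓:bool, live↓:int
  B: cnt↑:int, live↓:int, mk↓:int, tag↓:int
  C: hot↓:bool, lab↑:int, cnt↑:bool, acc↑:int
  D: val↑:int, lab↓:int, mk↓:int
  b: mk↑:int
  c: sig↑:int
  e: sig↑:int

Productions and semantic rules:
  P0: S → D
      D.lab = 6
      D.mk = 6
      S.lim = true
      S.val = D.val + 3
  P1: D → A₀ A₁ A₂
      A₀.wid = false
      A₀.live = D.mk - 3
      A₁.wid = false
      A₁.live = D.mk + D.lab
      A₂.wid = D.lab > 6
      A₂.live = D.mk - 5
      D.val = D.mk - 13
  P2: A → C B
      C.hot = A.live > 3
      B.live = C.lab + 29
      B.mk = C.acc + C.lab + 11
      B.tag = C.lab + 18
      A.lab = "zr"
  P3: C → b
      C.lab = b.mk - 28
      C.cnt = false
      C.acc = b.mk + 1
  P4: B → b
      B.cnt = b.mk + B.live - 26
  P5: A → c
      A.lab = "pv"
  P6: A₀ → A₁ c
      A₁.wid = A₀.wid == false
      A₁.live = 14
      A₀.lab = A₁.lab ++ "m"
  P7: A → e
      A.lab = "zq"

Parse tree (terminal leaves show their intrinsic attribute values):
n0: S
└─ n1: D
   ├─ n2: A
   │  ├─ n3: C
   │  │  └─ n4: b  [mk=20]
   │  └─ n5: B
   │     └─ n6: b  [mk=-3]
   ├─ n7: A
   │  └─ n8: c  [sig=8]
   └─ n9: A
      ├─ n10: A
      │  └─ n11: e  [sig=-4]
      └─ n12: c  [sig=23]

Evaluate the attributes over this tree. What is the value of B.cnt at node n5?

1. n1.lab = 6  [6]
2. n1.mk = 6  [6]
3. n2.wid = false  [false]
4. n2.live = 3  [D.mk - 3]
5. n3.hot = false  [A.live > 3]
6. n4.mk = 20  [terminal]
7. n3.lab = -8  [b.mk - 28]
8. n3.cnt = false  [false]
9. n3.acc = 21  [b.mk + 1]
10. n5.live = 21  [C.lab + 29]
11. n5.mk = 24  [C.acc + C.lab + 11]
12. n5.tag = 10  [C.lab + 18]
13. n6.mk = -3  [terminal]
14. n5.cnt = -8  [b.mk + B.live - 26]
15. n2.lab = "zr"  ["zr"]
16. n7.wid = false  [false]
17. n7.live = 12  [D.mk + D.lab]
18. n8.sig = 8  [terminal]
19. n7.lab = "pv"  ["pv"]
20. n9.wid = false  [D.lab > 6]
21. n9.live = 1  [D.mk - 5]
22. n10.wid = true  [A₀.wid == false]
23. n10.live = 14  [14]
24. n11.sig = -4  [terminal]
25. n10.lab = "zq"  ["zq"]
26. n12.sig = 23  [terminal]
27. n9.lab = "zqm"  [A₁.lab ++ "m"]
28. n1.val = -7  [D.mk - 13]
29. n0.lim = true  [true]
30. n0.val = -4  [D.val + 3]

-8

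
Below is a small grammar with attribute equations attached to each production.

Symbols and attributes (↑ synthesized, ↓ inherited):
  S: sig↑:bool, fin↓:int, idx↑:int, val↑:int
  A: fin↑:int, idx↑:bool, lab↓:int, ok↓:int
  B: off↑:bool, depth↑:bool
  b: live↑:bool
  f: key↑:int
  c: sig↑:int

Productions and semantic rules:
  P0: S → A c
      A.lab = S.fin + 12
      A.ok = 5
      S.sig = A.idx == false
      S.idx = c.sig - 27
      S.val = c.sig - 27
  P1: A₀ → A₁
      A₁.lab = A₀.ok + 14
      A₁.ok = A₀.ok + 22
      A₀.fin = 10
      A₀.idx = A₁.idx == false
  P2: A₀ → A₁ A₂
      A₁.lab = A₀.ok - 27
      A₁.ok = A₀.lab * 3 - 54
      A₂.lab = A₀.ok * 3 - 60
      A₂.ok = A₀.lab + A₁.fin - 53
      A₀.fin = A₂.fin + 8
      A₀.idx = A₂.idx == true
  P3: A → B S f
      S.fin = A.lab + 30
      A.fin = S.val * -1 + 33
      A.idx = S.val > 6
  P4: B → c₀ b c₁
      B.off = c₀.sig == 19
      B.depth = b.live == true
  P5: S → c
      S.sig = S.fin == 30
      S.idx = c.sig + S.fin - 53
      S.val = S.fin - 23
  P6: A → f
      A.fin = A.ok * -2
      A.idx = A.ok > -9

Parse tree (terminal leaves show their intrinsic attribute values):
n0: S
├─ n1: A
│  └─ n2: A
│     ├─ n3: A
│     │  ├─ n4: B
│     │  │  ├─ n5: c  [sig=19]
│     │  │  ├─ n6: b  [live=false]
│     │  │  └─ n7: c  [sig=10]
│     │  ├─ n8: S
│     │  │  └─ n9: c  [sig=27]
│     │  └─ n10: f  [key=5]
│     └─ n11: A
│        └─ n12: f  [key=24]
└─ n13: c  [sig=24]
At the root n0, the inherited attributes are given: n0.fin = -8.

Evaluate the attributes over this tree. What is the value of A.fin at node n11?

1. n0.fin = -8  [given at root]
2. n1.lab = 4  [S.fin + 12]
3. n1.ok = 5  [5]
4. n2.lab = 19  [A₀.ok + 14]
5. n2.ok = 27  [A₀.ok + 22]
6. n3.lab = 0  [A₀.ok - 27]
7. n3.ok = 3  [A₀.lab * 3 - 54]
8. n5.sig = 19  [terminal]
9. n6.live = false  [terminal]
10. n7.sig = 10  [terminal]
11. n4.off = true  [c₀.sig == 19]
12. n4.depth = false  [b.live == true]
13. n8.fin = 30  [A.lab + 30]
14. n9.sig = 27  [terminal]
15. n8.sig = true  [S.fin == 30]
16. n8.idx = 4  [c.sig + S.fin - 53]
17. n8.val = 7  [S.fin - 23]
18. n10.key = 5  [terminal]
19. n3.fin = 26  [S.val * -1 + 33]
20. n3.idx = true  [S.val > 6]
21. n11.lab = 21  [A₀.ok * 3 - 60]
22. n11.ok = -8  [A₀.lab + A₁.fin - 53]
23. n12.key = 24  [terminal]
24. n11.fin = 16  [A.ok * -2]
25. n11.idx = true  [A.ok > -9]
26. n2.fin = 24  [A₂.fin + 8]
27. n2.idx = true  [A₂.idx == true]
28. n1.fin = 10  [10]
29. n1.idx = false  [A₁.idx == false]
30. n13.sig = 24  [terminal]
31. n0.sig = true  [A.idx == false]
32. n0.idx = -3  [c.sig - 27]
33. n0.val = -3  [c.sig - 27]

16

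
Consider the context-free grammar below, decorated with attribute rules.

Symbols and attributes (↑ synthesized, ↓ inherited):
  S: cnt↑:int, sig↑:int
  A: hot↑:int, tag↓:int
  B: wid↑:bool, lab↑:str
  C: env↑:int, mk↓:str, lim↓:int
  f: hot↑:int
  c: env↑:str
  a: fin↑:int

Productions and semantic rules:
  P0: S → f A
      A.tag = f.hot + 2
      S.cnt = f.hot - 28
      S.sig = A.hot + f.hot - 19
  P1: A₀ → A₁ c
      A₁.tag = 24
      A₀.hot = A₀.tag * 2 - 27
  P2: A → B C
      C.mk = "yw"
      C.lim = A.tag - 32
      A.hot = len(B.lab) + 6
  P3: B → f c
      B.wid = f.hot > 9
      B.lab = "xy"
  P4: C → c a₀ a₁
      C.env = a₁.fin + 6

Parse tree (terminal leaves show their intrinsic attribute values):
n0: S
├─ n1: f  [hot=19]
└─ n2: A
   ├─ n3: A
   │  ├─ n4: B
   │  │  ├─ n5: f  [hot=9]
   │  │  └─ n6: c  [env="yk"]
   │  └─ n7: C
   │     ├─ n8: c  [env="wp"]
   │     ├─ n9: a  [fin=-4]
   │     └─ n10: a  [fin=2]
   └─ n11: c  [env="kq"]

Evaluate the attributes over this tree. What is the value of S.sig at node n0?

15

1. n1.hot = 19  [terminal]
2. n2.tag = 21  [f.hot + 2]
3. n3.tag = 24  [24]
4. n5.hot = 9  [terminal]
5. n6.env = "yk"  [terminal]
6. n4.wid = false  [f.hot > 9]
7. n4.lab = "xy"  ["xy"]
8. n7.mk = "yw"  ["yw"]
9. n7.lim = -8  [A.tag - 32]
10. n8.env = "wp"  [terminal]
11. n9.fin = -4  [terminal]
12. n10.fin = 2  [terminal]
13. n7.env = 8  [a₁.fin + 6]
14. n3.hot = 8  [len(B.lab) + 6]
15. n11.env = "kq"  [terminal]
16. n2.hot = 15  [A₀.tag * 2 - 27]
17. n0.cnt = -9  [f.hot - 28]
18. n0.sig = 15  [A.hot + f.hot - 19]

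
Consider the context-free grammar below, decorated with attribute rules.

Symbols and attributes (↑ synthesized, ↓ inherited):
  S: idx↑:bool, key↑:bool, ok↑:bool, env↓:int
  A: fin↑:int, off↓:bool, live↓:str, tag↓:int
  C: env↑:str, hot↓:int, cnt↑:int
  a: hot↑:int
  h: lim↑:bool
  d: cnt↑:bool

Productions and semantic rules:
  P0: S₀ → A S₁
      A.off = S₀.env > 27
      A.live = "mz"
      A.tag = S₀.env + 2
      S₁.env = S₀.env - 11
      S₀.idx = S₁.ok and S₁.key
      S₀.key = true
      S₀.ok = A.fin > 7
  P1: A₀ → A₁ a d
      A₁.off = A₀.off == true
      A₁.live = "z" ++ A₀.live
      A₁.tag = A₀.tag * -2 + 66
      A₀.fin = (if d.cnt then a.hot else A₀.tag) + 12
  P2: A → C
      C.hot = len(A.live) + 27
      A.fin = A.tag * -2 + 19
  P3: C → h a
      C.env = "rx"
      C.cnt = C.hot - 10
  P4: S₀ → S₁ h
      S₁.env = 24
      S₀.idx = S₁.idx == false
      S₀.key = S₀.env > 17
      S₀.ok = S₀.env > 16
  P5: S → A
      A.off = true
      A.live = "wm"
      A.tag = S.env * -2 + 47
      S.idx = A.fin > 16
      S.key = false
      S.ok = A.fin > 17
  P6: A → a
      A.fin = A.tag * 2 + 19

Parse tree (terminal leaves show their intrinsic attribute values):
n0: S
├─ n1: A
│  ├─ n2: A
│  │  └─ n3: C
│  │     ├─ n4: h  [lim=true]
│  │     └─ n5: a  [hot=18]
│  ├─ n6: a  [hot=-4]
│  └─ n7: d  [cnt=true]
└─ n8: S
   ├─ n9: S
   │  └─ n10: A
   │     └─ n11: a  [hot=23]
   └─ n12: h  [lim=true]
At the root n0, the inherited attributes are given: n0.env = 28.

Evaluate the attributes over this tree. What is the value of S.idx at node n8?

1. n0.env = 28  [given at root]
2. n1.off = true  [S₀.env > 27]
3. n1.live = "mz"  ["mz"]
4. n1.tag = 30  [S₀.env + 2]
5. n2.off = true  [A₀.off == true]
6. n2.live = "zmz"  ["z" ++ A₀.live]
7. n2.tag = 6  [A₀.tag * -2 + 66]
8. n3.hot = 30  [len(A.live) + 27]
9. n4.lim = true  [terminal]
10. n5.hot = 18  [terminal]
11. n3.env = "rx"  ["rx"]
12. n3.cnt = 20  [C.hot - 10]
13. n2.fin = 7  [A.tag * -2 + 19]
14. n6.hot = -4  [terminal]
15. n7.cnt = true  [terminal]
16. n1.fin = 8  [(if d.cnt then a.hot else A₀.tag) + 12]
17. n8.env = 17  [S₀.env - 11]
18. n9.env = 24  [24]
19. n10.off = true  [true]
20. n10.live = "wm"  ["wm"]
21. n10.tag = -1  [S.env * -2 + 47]
22. n11.hot = 23  [terminal]
23. n10.fin = 17  [A.tag * 2 + 19]
24. n9.idx = true  [A.fin > 16]
25. n9.key = false  [false]
26. n9.ok = false  [A.fin > 17]
27. n12.lim = true  [terminal]
28. n8.idx = false  [S₁.idx == false]
29. n8.key = false  [S₀.env > 17]
30. n8.ok = true  [S₀.env > 16]
31. n0.idx = false  [S₁.ok and S₁.key]
32. n0.key = true  [true]
33. n0.ok = true  [A.fin > 7]

false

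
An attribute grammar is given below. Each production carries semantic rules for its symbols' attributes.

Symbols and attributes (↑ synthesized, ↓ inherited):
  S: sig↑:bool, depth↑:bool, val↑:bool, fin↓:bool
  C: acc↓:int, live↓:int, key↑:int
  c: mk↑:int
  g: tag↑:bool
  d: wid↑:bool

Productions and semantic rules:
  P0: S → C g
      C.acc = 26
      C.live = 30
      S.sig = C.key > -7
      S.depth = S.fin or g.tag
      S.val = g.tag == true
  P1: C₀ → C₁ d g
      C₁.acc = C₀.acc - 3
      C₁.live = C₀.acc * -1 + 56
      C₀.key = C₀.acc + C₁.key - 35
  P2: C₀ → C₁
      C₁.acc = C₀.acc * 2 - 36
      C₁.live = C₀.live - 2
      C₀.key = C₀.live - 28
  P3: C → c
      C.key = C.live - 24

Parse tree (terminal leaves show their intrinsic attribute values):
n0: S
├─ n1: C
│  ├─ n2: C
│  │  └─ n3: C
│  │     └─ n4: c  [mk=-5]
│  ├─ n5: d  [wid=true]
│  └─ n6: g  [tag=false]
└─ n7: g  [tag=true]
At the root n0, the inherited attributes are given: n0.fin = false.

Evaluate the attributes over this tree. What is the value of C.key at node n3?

1. n0.fin = false  [given at root]
2. n1.acc = 26  [26]
3. n1.live = 30  [30]
4. n2.acc = 23  [C₀.acc - 3]
5. n2.live = 30  [C₀.acc * -1 + 56]
6. n3.acc = 10  [C₀.acc * 2 - 36]
7. n3.live = 28  [C₀.live - 2]
8. n4.mk = -5  [terminal]
9. n3.key = 4  [C.live - 24]
10. n2.key = 2  [C₀.live - 28]
11. n5.wid = true  [terminal]
12. n6.tag = false  [terminal]
13. n1.key = -7  [C₀.acc + C₁.key - 35]
14. n7.tag = true  [terminal]
15. n0.sig = false  [C.key > -7]
16. n0.depth = true  [S.fin or g.tag]
17. n0.val = true  [g.tag == true]

4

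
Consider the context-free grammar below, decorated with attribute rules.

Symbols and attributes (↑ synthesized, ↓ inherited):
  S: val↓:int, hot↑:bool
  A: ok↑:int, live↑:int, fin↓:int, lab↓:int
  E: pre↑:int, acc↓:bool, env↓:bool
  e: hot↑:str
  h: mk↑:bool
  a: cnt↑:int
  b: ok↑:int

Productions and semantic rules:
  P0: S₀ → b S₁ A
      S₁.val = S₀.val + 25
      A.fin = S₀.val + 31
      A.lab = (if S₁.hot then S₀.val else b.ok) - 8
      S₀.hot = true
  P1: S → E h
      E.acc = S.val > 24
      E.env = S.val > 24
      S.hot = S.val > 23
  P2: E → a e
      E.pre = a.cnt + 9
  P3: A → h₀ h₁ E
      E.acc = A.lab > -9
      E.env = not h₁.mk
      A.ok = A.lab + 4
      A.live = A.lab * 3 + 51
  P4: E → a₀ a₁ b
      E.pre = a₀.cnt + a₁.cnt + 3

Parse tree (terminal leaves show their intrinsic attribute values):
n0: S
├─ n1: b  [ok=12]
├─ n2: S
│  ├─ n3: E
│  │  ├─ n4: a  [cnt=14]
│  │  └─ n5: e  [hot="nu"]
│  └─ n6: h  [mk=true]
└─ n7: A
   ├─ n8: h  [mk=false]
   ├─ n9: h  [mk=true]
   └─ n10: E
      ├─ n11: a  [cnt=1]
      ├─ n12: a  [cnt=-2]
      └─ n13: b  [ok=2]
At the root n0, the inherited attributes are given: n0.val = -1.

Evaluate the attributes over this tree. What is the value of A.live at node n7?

24

1. n0.val = -1  [given at root]
2. n1.ok = 12  [terminal]
3. n2.val = 24  [S₀.val + 25]
4. n3.acc = false  [S.val > 24]
5. n3.env = false  [S.val > 24]
6. n4.cnt = 14  [terminal]
7. n5.hot = "nu"  [terminal]
8. n3.pre = 23  [a.cnt + 9]
9. n6.mk = true  [terminal]
10. n2.hot = true  [S.val > 23]
11. n7.fin = 30  [S₀.val + 31]
12. n7.lab = -9  [(if S₁.hot then S₀.val else b.ok) - 8]
13. n8.mk = false  [terminal]
14. n9.mk = true  [terminal]
15. n10.acc = false  [A.lab > -9]
16. n10.env = false  [not h₁.mk]
17. n11.cnt = 1  [terminal]
18. n12.cnt = -2  [terminal]
19. n13.ok = 2  [terminal]
20. n10.pre = 2  [a₀.cnt + a₁.cnt + 3]
21. n7.ok = -5  [A.lab + 4]
22. n7.live = 24  [A.lab * 3 + 51]
23. n0.hot = true  [true]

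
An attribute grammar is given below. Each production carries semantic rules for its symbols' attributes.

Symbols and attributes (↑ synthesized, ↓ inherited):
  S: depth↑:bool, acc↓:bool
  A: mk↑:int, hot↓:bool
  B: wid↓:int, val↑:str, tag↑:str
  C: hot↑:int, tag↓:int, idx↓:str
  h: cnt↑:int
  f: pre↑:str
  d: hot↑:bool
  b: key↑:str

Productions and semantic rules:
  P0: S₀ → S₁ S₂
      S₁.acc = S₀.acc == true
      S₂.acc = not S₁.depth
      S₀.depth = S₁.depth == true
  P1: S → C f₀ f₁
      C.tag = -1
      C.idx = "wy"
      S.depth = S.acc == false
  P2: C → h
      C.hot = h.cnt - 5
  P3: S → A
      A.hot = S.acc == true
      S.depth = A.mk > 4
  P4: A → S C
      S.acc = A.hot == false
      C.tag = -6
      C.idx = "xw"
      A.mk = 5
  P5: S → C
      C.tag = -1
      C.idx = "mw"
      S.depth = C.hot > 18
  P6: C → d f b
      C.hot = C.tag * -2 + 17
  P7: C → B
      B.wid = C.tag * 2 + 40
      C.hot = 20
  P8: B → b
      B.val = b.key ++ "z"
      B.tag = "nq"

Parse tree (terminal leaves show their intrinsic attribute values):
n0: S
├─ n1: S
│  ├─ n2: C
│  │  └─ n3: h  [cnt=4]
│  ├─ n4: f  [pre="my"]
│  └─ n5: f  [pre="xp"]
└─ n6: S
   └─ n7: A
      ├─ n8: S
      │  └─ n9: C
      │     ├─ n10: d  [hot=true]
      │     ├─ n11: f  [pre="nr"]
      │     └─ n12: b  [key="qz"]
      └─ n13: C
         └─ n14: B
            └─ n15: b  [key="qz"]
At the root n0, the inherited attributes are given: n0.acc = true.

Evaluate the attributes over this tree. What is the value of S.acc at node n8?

false

1. n0.acc = true  [given at root]
2. n1.acc = true  [S₀.acc == true]
3. n2.tag = -1  [-1]
4. n2.idx = "wy"  ["wy"]
5. n3.cnt = 4  [terminal]
6. n2.hot = -1  [h.cnt - 5]
7. n4.pre = "my"  [terminal]
8. n5.pre = "xp"  [terminal]
9. n1.depth = false  [S.acc == false]
10. n6.acc = true  [not S₁.depth]
11. n7.hot = true  [S.acc == true]
12. n8.acc = false  [A.hot == false]
13. n9.tag = -1  [-1]
14. n9.idx = "mw"  ["mw"]
15. n10.hot = true  [terminal]
16. n11.pre = "nr"  [terminal]
17. n12.key = "qz"  [terminal]
18. n9.hot = 19  [C.tag * -2 + 17]
19. n8.depth = true  [C.hot > 18]
20. n13.tag = -6  [-6]
21. n13.idx = "xw"  ["xw"]
22. n14.wid = 28  [C.tag * 2 + 40]
23. n15.key = "qz"  [terminal]
24. n14.val = "qzz"  [b.key ++ "z"]
25. n14.tag = "nq"  ["nq"]
26. n13.hot = 20  [20]
27. n7.mk = 5  [5]
28. n6.depth = true  [A.mk > 4]
29. n0.depth = false  [S₁.depth == true]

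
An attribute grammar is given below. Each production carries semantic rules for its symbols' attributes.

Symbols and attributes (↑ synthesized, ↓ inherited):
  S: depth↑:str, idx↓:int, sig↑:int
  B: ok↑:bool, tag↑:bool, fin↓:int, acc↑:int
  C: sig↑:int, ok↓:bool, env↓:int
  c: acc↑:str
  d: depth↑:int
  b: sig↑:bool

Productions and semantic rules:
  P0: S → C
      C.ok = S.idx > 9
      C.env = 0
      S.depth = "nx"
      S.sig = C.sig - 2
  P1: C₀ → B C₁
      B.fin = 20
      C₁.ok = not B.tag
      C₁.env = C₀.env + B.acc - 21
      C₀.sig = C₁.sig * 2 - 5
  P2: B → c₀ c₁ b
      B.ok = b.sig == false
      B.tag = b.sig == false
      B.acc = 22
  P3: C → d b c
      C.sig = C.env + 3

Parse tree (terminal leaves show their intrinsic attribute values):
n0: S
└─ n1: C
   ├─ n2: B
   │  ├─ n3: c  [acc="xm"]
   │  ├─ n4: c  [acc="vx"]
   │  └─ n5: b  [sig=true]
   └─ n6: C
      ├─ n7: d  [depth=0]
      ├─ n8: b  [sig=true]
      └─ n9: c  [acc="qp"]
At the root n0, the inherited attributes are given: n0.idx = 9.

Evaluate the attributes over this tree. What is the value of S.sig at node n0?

1. n0.idx = 9  [given at root]
2. n1.ok = false  [S.idx > 9]
3. n1.env = 0  [0]
4. n2.fin = 20  [20]
5. n3.acc = "xm"  [terminal]
6. n4.acc = "vx"  [terminal]
7. n5.sig = true  [terminal]
8. n2.ok = false  [b.sig == false]
9. n2.tag = false  [b.sig == false]
10. n2.acc = 22  [22]
11. n6.ok = true  [not B.tag]
12. n6.env = 1  [C₀.env + B.acc - 21]
13. n7.depth = 0  [terminal]
14. n8.sig = true  [terminal]
15. n9.acc = "qp"  [terminal]
16. n6.sig = 4  [C.env + 3]
17. n1.sig = 3  [C₁.sig * 2 - 5]
18. n0.depth = "nx"  ["nx"]
19. n0.sig = 1  [C.sig - 2]

1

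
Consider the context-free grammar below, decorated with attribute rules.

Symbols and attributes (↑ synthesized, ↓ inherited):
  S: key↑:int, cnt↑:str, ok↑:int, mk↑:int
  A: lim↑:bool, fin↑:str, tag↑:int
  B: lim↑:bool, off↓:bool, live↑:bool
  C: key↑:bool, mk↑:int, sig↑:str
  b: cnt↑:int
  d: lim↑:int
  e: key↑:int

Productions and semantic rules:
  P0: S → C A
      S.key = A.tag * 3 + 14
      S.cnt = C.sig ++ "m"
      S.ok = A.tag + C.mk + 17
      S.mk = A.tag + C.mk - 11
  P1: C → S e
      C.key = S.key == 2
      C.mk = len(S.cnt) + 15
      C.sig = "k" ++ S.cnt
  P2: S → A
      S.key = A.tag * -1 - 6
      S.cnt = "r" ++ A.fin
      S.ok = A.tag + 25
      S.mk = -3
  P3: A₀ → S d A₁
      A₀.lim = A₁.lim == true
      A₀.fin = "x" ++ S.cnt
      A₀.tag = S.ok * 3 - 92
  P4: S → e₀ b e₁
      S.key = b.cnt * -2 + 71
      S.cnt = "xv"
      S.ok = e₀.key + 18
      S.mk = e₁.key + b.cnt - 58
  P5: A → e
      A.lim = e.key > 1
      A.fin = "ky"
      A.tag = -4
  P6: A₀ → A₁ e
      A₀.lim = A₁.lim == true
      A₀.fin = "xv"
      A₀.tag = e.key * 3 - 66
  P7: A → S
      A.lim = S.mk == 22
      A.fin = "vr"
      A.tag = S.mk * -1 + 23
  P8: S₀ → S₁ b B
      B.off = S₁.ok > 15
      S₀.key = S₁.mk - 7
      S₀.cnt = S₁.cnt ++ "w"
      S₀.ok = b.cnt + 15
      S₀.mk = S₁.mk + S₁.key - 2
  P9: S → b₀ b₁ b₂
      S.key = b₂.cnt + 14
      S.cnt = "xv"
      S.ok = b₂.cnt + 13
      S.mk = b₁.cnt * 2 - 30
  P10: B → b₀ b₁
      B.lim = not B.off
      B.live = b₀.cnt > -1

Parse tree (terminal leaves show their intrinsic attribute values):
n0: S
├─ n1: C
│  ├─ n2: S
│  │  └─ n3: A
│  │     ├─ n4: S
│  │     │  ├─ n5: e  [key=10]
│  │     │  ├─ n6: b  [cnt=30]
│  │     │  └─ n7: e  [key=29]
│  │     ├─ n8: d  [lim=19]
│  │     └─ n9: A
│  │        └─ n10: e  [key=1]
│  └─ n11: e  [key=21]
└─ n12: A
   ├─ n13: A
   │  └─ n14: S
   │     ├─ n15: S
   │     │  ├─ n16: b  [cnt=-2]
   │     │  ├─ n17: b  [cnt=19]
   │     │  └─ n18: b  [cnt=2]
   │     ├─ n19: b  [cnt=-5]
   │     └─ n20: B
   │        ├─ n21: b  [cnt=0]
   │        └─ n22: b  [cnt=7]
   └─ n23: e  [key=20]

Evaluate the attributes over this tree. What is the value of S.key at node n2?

1. n5.key = 10  [terminal]
2. n6.cnt = 30  [terminal]
3. n7.key = 29  [terminal]
4. n4.key = 11  [b.cnt * -2 + 71]
5. n4.cnt = "xv"  ["xv"]
6. n4.ok = 28  [e₀.key + 18]
7. n4.mk = 1  [e₁.key + b.cnt - 58]
8. n8.lim = 19  [terminal]
9. n10.key = 1  [terminal]
10. n9.lim = false  [e.key > 1]
11. n9.fin = "ky"  ["ky"]
12. n9.tag = -4  [-4]
13. n3.lim = false  [A₁.lim == true]
14. n3.fin = "xxv"  ["x" ++ S.cnt]
15. n3.tag = -8  [S.ok * 3 - 92]
16. n2.key = 2  [A.tag * -1 - 6]
17. n2.cnt = "rxxv"  ["r" ++ A.fin]
18. n2.ok = 17  [A.tag + 25]
19. n2.mk = -3  [-3]
20. n11.key = 21  [terminal]
21. n1.key = true  [S.key == 2]
22. n1.mk = 19  [len(S.cnt) + 15]
23. n1.sig = "krxxv"  ["k" ++ S.cnt]
24. n16.cnt = -2  [terminal]
25. n17.cnt = 19  [terminal]
26. n18.cnt = 2  [terminal]
27. n15.key = 16  [b₂.cnt + 14]
28. n15.cnt = "xv"  ["xv"]
29. n15.ok = 15  [b₂.cnt + 13]
30. n15.mk = 8  [b₁.cnt * 2 - 30]
31. n19.cnt = -5  [terminal]
32. n20.off = false  [S₁.ok > 15]
33. n21.cnt = 0  [terminal]
34. n22.cnt = 7  [terminal]
35. n20.lim = true  [not B.off]
36. n20.live = true  [b₀.cnt > -1]
37. n14.key = 1  [S₁.mk - 7]
38. n14.cnt = "xvw"  [S₁.cnt ++ "w"]
39. n14.ok = 10  [b.cnt + 15]
40. n14.mk = 22  [S₁.mk + S₁.key - 2]
41. n13.lim = true  [S.mk == 22]
42. n13.fin = "vr"  ["vr"]
43. n13.tag = 1  [S.mk * -1 + 23]
44. n23.key = 20  [terminal]
45. n12.lim = true  [A₁.lim == true]
46. n12.fin = "xv"  ["xv"]
47. n12.tag = -6  [e.key * 3 - 66]
48. n0.key = -4  [A.tag * 3 + 14]
49. n0.cnt = "krxxvm"  [C.sig ++ "m"]
50. n0.ok = 30  [A.tag + C.mk + 17]
51. n0.mk = 2  [A.tag + C.mk - 11]

2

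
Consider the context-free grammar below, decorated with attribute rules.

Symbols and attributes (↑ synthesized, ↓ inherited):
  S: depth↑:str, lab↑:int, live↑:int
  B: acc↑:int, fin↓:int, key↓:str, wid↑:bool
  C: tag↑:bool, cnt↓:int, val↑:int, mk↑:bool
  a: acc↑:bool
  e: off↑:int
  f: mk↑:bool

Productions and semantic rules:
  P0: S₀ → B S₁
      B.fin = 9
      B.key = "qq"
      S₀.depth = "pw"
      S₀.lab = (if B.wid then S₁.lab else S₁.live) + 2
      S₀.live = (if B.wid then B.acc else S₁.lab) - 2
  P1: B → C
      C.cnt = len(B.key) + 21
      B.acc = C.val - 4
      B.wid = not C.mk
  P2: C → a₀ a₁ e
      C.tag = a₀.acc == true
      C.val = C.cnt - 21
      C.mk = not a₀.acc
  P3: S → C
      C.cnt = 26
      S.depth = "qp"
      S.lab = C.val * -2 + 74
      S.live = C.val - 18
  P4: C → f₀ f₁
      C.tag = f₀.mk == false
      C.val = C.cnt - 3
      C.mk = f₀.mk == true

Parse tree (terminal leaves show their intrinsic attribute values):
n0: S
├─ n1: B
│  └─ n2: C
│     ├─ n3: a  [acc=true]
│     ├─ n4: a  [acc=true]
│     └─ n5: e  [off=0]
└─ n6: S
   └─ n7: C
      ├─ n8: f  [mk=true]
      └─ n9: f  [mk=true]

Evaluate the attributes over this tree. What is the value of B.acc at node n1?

-2

1. n1.fin = 9  [9]
2. n1.key = "qq"  ["qq"]
3. n2.cnt = 23  [len(B.key) + 21]
4. n3.acc = true  [terminal]
5. n4.acc = true  [terminal]
6. n5.off = 0  [terminal]
7. n2.tag = true  [a₀.acc == true]
8. n2.val = 2  [C.cnt - 21]
9. n2.mk = false  [not a₀.acc]
10. n1.acc = -2  [C.val - 4]
11. n1.wid = true  [not C.mk]
12. n7.cnt = 26  [26]
13. n8.mk = true  [terminal]
14. n9.mk = true  [terminal]
15. n7.tag = false  [f₀.mk == false]
16. n7.val = 23  [C.cnt - 3]
17. n7.mk = true  [f₀.mk == true]
18. n6.depth = "qp"  ["qp"]
19. n6.lab = 28  [C.val * -2 + 74]
20. n6.live = 5  [C.val - 18]
21. n0.depth = "pw"  ["pw"]
22. n0.lab = 30  [(if B.wid then S₁.lab else S₁.live) + 2]
23. n0.live = -4  [(if B.wid then B.acc else S₁.lab) - 2]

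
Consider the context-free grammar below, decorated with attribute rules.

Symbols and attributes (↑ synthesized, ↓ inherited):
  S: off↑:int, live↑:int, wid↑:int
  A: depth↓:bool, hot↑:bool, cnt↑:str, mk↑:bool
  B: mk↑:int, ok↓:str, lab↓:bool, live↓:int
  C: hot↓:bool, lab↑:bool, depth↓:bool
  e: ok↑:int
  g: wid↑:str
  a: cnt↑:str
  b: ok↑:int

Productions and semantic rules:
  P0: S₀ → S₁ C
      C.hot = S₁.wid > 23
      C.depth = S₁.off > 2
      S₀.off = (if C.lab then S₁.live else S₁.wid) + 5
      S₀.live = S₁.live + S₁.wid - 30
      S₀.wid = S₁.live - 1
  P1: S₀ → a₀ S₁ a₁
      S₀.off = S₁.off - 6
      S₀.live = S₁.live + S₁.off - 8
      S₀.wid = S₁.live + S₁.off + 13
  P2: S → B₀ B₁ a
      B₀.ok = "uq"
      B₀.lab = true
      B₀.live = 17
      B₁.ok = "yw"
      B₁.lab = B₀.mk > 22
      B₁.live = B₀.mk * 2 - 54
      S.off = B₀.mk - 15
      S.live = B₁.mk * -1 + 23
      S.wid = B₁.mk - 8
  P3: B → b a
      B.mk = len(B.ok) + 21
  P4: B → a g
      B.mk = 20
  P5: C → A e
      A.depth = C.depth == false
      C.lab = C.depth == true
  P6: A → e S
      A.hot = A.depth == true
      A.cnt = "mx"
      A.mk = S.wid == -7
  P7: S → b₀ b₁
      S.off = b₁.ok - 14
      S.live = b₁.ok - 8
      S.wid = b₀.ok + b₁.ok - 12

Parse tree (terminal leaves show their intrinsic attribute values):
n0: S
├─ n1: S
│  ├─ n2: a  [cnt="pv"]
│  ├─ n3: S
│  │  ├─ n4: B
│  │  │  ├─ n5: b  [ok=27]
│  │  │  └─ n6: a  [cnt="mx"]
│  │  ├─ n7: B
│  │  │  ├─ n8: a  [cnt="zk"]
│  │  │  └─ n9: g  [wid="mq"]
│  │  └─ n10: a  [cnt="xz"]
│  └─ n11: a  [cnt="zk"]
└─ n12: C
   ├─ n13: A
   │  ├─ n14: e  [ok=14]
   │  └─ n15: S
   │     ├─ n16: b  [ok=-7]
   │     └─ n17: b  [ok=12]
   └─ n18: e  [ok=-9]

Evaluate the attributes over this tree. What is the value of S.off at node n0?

1. n2.cnt = "pv"  [terminal]
2. n4.ok = "uq"  ["uq"]
3. n4.lab = true  [true]
4. n4.live = 17  [17]
5. n5.ok = 27  [terminal]
6. n6.cnt = "mx"  [terminal]
7. n4.mk = 23  [len(B.ok) + 21]
8. n7.ok = "yw"  ["yw"]
9. n7.lab = true  [B₀.mk > 22]
10. n7.live = -8  [B₀.mk * 2 - 54]
11. n8.cnt = "zk"  [terminal]
12. n9.wid = "mq"  [terminal]
13. n7.mk = 20  [20]
14. n10.cnt = "xz"  [terminal]
15. n3.off = 8  [B₀.mk - 15]
16. n3.live = 3  [B₁.mk * -1 + 23]
17. n3.wid = 12  [B₁.mk - 8]
18. n11.cnt = "zk"  [terminal]
19. n1.off = 2  [S₁.off - 6]
20. n1.live = 3  [S₁.live + S₁.off - 8]
21. n1.wid = 24  [S₁.live + S₁.off + 13]
22. n12.hot = true  [S₁.wid > 23]
23. n12.depth = false  [S₁.off > 2]
24. n13.depth = true  [C.depth == false]
25. n14.ok = 14  [terminal]
26. n16.ok = -7  [terminal]
27. n17.ok = 12  [terminal]
28. n15.off = -2  [b₁.ok - 14]
29. n15.live = 4  [b₁.ok - 8]
30. n15.wid = -7  [b₀.ok + b₁.ok - 12]
31. n13.hot = true  [A.depth == true]
32. n13.cnt = "mx"  ["mx"]
33. n13.mk = true  [S.wid == -7]
34. n18.ok = -9  [terminal]
35. n12.lab = false  [C.depth == true]
36. n0.off = 29  [(if C.lab then S₁.live else S₁.wid) + 5]
37. n0.live = -3  [S₁.live + S₁.wid - 30]
38. n0.wid = 2  [S₁.live - 1]

29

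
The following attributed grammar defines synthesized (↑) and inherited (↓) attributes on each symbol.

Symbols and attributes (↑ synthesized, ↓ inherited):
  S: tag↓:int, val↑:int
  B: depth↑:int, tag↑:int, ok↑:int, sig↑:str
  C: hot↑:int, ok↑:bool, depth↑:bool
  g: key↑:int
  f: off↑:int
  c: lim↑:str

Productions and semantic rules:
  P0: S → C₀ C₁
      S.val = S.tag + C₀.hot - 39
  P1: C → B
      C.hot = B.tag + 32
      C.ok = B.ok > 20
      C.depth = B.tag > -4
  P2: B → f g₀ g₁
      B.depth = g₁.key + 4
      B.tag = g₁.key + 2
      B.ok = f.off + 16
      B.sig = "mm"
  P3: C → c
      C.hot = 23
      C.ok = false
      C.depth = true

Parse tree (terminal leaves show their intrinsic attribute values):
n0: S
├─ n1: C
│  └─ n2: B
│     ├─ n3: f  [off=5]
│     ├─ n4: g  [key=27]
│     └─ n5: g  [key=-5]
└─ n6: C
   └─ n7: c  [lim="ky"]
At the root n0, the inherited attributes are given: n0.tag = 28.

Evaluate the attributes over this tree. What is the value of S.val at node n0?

18

1. n0.tag = 28  [given at root]
2. n3.off = 5  [terminal]
3. n4.key = 27  [terminal]
4. n5.key = -5  [terminal]
5. n2.depth = -1  [g₁.key + 4]
6. n2.tag = -3  [g₁.key + 2]
7. n2.ok = 21  [f.off + 16]
8. n2.sig = "mm"  ["mm"]
9. n1.hot = 29  [B.tag + 32]
10. n1.ok = true  [B.ok > 20]
11. n1.depth = true  [B.tag > -4]
12. n7.lim = "ky"  [terminal]
13. n6.hot = 23  [23]
14. n6.ok = false  [false]
15. n6.depth = true  [true]
16. n0.val = 18  [S.tag + C₀.hot - 39]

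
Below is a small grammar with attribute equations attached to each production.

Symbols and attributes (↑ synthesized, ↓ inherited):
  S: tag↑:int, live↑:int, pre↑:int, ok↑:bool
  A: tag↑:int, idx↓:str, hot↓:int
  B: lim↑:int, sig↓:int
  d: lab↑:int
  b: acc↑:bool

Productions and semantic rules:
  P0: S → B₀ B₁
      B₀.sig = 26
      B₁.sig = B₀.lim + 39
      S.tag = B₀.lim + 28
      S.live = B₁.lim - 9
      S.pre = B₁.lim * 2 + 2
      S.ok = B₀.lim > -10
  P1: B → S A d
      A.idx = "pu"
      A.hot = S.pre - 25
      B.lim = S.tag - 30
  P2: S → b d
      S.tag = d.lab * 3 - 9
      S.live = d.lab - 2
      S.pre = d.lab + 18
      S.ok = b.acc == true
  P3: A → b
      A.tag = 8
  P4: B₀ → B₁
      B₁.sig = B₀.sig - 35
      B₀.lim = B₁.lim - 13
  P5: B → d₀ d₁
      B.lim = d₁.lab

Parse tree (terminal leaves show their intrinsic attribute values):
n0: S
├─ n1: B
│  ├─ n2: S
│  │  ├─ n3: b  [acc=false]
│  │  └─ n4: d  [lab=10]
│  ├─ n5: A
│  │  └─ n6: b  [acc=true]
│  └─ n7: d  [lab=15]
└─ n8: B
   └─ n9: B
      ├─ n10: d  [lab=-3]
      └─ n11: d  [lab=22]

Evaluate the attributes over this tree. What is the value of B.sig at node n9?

-5

1. n1.sig = 26  [26]
2. n3.acc = false  [terminal]
3. n4.lab = 10  [terminal]
4. n2.tag = 21  [d.lab * 3 - 9]
5. n2.live = 8  [d.lab - 2]
6. n2.pre = 28  [d.lab + 18]
7. n2.ok = false  [b.acc == true]
8. n5.idx = "pu"  ["pu"]
9. n5.hot = 3  [S.pre - 25]
10. n6.acc = true  [terminal]
11. n5.tag = 8  [8]
12. n7.lab = 15  [terminal]
13. n1.lim = -9  [S.tag - 30]
14. n8.sig = 30  [B₀.lim + 39]
15. n9.sig = -5  [B₀.sig - 35]
16. n10.lab = -3  [terminal]
17. n11.lab = 22  [terminal]
18. n9.lim = 22  [d₁.lab]
19. n8.lim = 9  [B₁.lim - 13]
20. n0.tag = 19  [B₀.lim + 28]
21. n0.live = 0  [B₁.lim - 9]
22. n0.pre = 20  [B₁.lim * 2 + 2]
23. n0.ok = true  [B₀.lim > -10]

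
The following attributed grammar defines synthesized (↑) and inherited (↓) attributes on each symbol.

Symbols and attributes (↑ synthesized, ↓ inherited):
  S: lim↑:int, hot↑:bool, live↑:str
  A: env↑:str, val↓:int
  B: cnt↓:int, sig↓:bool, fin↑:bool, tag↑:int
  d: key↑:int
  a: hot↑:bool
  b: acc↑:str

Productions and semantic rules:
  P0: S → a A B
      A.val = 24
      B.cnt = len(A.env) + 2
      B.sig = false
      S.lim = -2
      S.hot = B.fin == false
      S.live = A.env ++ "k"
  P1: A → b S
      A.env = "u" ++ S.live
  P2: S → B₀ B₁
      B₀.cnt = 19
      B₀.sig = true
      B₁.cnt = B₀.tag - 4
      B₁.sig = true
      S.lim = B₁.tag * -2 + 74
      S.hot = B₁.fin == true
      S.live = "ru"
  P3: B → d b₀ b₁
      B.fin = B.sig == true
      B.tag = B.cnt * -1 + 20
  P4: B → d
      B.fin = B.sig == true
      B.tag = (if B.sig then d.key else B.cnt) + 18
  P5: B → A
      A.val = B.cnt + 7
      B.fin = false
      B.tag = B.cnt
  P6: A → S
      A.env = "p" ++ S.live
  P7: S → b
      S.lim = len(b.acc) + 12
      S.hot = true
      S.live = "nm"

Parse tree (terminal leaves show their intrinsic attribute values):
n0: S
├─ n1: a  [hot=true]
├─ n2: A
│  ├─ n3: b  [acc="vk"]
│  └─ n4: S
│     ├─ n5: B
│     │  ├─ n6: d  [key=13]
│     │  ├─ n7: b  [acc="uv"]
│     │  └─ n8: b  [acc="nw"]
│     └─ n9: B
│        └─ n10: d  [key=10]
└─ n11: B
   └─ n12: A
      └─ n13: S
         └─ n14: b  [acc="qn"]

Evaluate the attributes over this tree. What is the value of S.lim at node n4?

18

1. n1.hot = true  [terminal]
2. n2.val = 24  [24]
3. n3.acc = "vk"  [terminal]
4. n5.cnt = 19  [19]
5. n5.sig = true  [true]
6. n6.key = 13  [terminal]
7. n7.acc = "uv"  [terminal]
8. n8.acc = "nw"  [terminal]
9. n5.fin = true  [B.sig == true]
10. n5.tag = 1  [B.cnt * -1 + 20]
11. n9.cnt = -3  [B₀.tag - 4]
12. n9.sig = true  [true]
13. n10.key = 10  [terminal]
14. n9.fin = true  [B.sig == true]
15. n9.tag = 28  [(if B.sig then d.key else B.cnt) + 18]
16. n4.lim = 18  [B₁.tag * -2 + 74]
17. n4.hot = true  [B₁.fin == true]
18. n4.live = "ru"  ["ru"]
19. n2.env = "uru"  ["u" ++ S.live]
20. n11.cnt = 5  [len(A.env) + 2]
21. n11.sig = false  [false]
22. n12.val = 12  [B.cnt + 7]
23. n14.acc = "qn"  [terminal]
24. n13.lim = 14  [len(b.acc) + 12]
25. n13.hot = true  [true]
26. n13.live = "nm"  ["nm"]
27. n12.env = "pnm"  ["p" ++ S.live]
28. n11.fin = false  [false]
29. n11.tag = 5  [B.cnt]
30. n0.lim = -2  [-2]
31. n0.hot = true  [B.fin == false]
32. n0.live = "uruk"  [A.env ++ "k"]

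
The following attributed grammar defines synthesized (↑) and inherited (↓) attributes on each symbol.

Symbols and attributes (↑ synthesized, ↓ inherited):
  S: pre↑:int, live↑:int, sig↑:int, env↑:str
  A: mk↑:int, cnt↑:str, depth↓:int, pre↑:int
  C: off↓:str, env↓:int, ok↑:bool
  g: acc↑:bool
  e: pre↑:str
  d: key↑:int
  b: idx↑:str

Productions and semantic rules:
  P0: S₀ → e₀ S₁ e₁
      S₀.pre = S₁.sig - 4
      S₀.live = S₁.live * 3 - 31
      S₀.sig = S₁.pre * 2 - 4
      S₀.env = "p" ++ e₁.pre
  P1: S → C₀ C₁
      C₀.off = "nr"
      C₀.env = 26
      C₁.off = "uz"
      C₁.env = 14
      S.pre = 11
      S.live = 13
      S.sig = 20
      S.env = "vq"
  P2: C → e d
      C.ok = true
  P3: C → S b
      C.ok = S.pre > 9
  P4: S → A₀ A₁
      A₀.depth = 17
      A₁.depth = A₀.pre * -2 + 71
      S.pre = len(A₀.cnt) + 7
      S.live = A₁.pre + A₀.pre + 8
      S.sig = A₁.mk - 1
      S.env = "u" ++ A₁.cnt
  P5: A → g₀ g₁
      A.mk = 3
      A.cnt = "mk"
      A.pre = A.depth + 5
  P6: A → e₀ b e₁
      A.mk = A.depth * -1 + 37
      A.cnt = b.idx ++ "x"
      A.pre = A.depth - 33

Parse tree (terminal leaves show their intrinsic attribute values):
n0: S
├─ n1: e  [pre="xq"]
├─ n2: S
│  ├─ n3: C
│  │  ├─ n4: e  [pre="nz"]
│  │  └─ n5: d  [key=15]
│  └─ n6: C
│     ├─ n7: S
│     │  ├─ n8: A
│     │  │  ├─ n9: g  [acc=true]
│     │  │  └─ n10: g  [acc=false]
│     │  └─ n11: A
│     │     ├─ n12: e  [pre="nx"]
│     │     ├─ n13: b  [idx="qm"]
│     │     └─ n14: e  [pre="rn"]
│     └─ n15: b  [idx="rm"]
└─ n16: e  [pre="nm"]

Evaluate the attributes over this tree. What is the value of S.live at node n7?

24

1. n1.pre = "xq"  [terminal]
2. n3.off = "nr"  ["nr"]
3. n3.env = 26  [26]
4. n4.pre = "nz"  [terminal]
5. n5.key = 15  [terminal]
6. n3.ok = true  [true]
7. n6.off = "uz"  ["uz"]
8. n6.env = 14  [14]
9. n8.depth = 17  [17]
10. n9.acc = true  [terminal]
11. n10.acc = false  [terminal]
12. n8.mk = 3  [3]
13. n8.cnt = "mk"  ["mk"]
14. n8.pre = 22  [A.depth + 5]
15. n11.depth = 27  [A₀.pre * -2 + 71]
16. n12.pre = "nx"  [terminal]
17. n13.idx = "qm"  [terminal]
18. n14.pre = "rn"  [terminal]
19. n11.mk = 10  [A.depth * -1 + 37]
20. n11.cnt = "qmx"  [b.idx ++ "x"]
21. n11.pre = -6  [A.depth - 33]
22. n7.pre = 9  [len(A₀.cnt) + 7]
23. n7.live = 24  [A₁.pre + A₀.pre + 8]
24. n7.sig = 9  [A₁.mk - 1]
25. n7.env = "uqmx"  ["u" ++ A₁.cnt]
26. n15.idx = "rm"  [terminal]
27. n6.ok = false  [S.pre > 9]
28. n2.pre = 11  [11]
29. n2.live = 13  [13]
30. n2.sig = 20  [20]
31. n2.env = "vq"  ["vq"]
32. n16.pre = "nm"  [terminal]
33. n0.pre = 16  [S₁.sig - 4]
34. n0.live = 8  [S₁.live * 3 - 31]
35. n0.sig = 18  [S₁.pre * 2 - 4]
36. n0.env = "pnm"  ["p" ++ e₁.pre]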